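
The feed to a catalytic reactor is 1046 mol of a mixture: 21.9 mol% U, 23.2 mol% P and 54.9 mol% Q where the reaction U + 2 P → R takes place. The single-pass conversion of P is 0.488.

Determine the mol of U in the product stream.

170 mol

P reacted = 0.488 × 242.7 = 118.4 mol; ν_P = −2, so ξ = 118.4/2 = 59.21 mol.
Outlet amounts (n = n₀ + ν ξ):
  U: 229.1 − 1(59.21) = 169.9
  P: 242.7 − 2(59.21) = 124.2
  R: 0 + 1(59.21) = 59.21
  Q: 574.3 (inert)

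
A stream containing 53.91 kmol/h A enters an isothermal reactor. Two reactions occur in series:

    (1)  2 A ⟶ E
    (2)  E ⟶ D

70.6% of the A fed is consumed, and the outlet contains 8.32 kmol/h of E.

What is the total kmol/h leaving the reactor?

Conversion of A: A consumed = 2ξ₁ = 0.706 × 53.91 → ξ₁ = 19.03 kmol/h.
E balance: n_E = 0 + 1ξ₁ − 1ξ₂ = 8.32 → ξ₂ = (1·19.03 − 8.32)/1 = 10.71 kmol/h.
Outlet amounts (n = n₀ + Σ ν·ξ):
  A: 53.91 − 2(19.03) = 15.85
  E: 0 + 1(19.03) − 1(10.71) = 8.32
  D: 0 + 1(10.71) = 10.71
Total out = 15.85 + 8.32 + 10.71 = 34.88 kmol/h.

34.9 kmol/h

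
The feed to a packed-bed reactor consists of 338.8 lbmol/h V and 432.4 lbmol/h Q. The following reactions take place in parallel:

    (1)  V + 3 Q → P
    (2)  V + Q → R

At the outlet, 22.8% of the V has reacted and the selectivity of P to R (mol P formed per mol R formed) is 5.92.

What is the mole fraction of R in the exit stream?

0.0199

Conversion of V: V consumed = 0.228 × 338.8 = 77.25 lbmol/h = 1ξ₁ + 1ξ₂.
Selectivity: 1ξ₁ / (1ξ₂) = 5.92 → ξ₁ = 5.92 ξ₂.
Substitute: (1·5.92 + 1) ξ₂ = 77.25 → ξ₂ = 11.16 lbmol/h, ξ₁ = 66.08 lbmol/h.
Outlet amounts (n = n₀ + Σ ν·ξ):
  V: 338.8 − 1(66.08) − 1(11.16) = 261.6
  Q: 432.4 − 3(66.08) − 1(11.16) = 223
  P: 0 + 1(66.08) = 66.08
  R: 0 + 1(11.16) = 11.16
Total out = 561.8 lbmol/h; y_R = 11.16 / 561.8 = 0.01987.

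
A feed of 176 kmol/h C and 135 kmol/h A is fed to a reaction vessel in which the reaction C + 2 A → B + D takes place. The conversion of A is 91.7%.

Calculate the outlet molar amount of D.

61.9 kmol/h

A reacted = 0.917 × 135 = 123.8 kmol/h; ν_A = −2, so ξ = 123.8/2 = 61.9 kmol/h.
Outlet amounts (n = n₀ + ν ξ):
  C: 176 − 1(61.9) = 114.1
  A: 135 − 2(61.9) = 11.2
  B: 0 + 1(61.9) = 61.9
  D: 0 + 1(61.9) = 61.9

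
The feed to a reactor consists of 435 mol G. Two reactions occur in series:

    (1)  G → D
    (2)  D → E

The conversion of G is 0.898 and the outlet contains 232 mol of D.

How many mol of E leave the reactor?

159 mol

Conversion of G: G consumed = 1ξ₁ = 0.898 × 435 → ξ₁ = 390.6 mol.
D balance: n_D = 0 + 1ξ₁ − 1ξ₂ = 232 → ξ₂ = (1·390.6 − 232)/1 = 158.6 mol.
Outlet amounts (n = n₀ + Σ ν·ξ):
  G: 435 − 1(390.6) = 44.37
  D: 0 + 1(390.6) − 1(158.6) = 232
  E: 0 + 1(158.6) = 158.6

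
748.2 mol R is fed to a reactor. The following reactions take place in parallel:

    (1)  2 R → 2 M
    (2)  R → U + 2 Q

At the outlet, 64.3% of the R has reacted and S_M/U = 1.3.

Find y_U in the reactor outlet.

Conversion of R: R consumed = 0.643 × 748.2 = 481.1 mol = 2ξ₁ + 1ξ₂.
Selectivity: 2ξ₁ / (1ξ₂) = 1.3 → ξ₁ = 0.65 ξ₂.
Substitute: (2·0.65 + 1) ξ₂ = 481.1 → ξ₂ = 209.2 mol, ξ₁ = 136 mol.
Outlet amounts (n = n₀ + Σ ν·ξ):
  R: 748.2 − 2(136) − 1(209.2) = 267.1
  M: 0 + 2(136) = 271.9
  U: 0 + 1(209.2) = 209.2
  Q: 0 + 2(209.2) = 418.3
Total out = 1167 mol; y_U = 209.2 / 1167 = 0.1793.

0.179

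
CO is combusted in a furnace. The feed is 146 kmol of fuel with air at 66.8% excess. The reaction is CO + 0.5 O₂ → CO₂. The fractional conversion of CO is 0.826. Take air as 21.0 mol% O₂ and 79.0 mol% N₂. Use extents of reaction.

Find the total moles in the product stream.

Stoichiometric O₂ = 0.5 × 146 = 73 kmol; O₂ fed = 73 × 1.668 = 121.8 kmol.
N₂ fed = 121.8 × 79/21 = 458.1 kmol.
Fuel reacted = 0.826 × 146 → ξ = 120.6 kmol.
Outlet (n = n₀ + ν ξ):
  CO: 146 − 1(120.6) = 25.4
  O₂: 121.8 − 0.5(120.6) = 61.47
  N₂: 458.1 (inert)
  CO₂: 0 + 1(120.6) = 120.6
Total out = 25.4 + 61.47 + 458.1 + 120.6 = 665.5 kmol.

666 kmol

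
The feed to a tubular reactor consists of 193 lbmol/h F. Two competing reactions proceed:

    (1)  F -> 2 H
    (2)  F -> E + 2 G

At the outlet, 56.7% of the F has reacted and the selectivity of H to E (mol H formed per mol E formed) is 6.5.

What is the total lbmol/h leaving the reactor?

328 lbmol/h

Conversion of F: F consumed = 0.567 × 193 = 109.4 lbmol/h = 1ξ₁ + 1ξ₂.
Selectivity: 2ξ₁ / (1ξ₂) = 6.5 → ξ₁ = 3.25 ξ₂.
Substitute: (1·3.25 + 1) ξ₂ = 109.4 → ξ₂ = 25.75 lbmol/h, ξ₁ = 83.68 lbmol/h.
Outlet amounts (n = n₀ + Σ ν·ξ):
  F: 193 − 1(83.68) − 1(25.75) = 83.57
  H: 0 + 2(83.68) = 167.4
  E: 0 + 1(25.75) = 25.75
  G: 0 + 2(25.75) = 51.5
Total out = 83.57 + 167.4 + 25.75 + 51.5 = 328.2 lbmol/h.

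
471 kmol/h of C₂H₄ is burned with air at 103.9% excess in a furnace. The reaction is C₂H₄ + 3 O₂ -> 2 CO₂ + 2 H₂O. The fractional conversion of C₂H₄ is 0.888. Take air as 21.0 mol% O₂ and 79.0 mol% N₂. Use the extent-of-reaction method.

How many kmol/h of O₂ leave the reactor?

1630 kmol/h

Stoichiometric O₂ = 3 × 471 = 1413 kmol/h; O₂ fed = 1413 × 2.039 = 2881 kmol/h.
N₂ fed = 2881 × 79/21 = 10840 kmol/h.
Fuel reacted = 0.888 × 471 → ξ = 418.2 kmol/h.
Outlet (n = n₀ + ν ξ):
  C₂H₄: 471 − 1(418.2) = 52.75
  O₂: 2881 − 3(418.2) = 1626
  N₂: 10840 (inert)
  CO₂: 0 + 2(418.2) = 836.5
  H₂O: 0 + 2(418.2) = 836.5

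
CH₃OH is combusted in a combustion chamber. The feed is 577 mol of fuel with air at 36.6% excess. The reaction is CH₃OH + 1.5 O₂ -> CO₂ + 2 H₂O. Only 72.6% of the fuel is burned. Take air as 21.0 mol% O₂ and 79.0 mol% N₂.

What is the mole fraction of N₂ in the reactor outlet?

Stoichiometric O₂ = 1.5 × 577 = 865.5 mol; O₂ fed = 865.5 × 1.366 = 1182 mol.
N₂ fed = 1182 × 79/21 = 4448 mol.
Fuel reacted = 0.726 × 577 → ξ = 418.9 mol.
Outlet (n = n₀ + ν ξ):
  CH₃OH: 577 − 1(418.9) = 158.1
  O₂: 1182 − 1.5(418.9) = 553.9
  N₂: 4448 (inert)
  CO₂: 0 + 1(418.9) = 418.9
  H₂O: 0 + 2(418.9) = 837.8
Total out = 6416 mol; y_N₂ = 4448 / 6416 = 0.6932.

0.693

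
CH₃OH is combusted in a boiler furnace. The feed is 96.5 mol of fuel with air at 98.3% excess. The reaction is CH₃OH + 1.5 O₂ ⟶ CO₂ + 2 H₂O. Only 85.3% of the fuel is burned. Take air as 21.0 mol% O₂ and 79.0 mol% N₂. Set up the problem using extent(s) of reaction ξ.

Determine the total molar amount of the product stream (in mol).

1500 mol

Stoichiometric O₂ = 1.5 × 96.5 = 144.8 mol; O₂ fed = 144.8 × 1.983 = 287 mol.
N₂ fed = 287 × 79/21 = 1080 mol.
Fuel reacted = 0.853 × 96.5 → ξ = 82.31 mol.
Outlet (n = n₀ + ν ξ):
  CH₃OH: 96.5 − 1(82.31) = 14.19
  O₂: 287 − 1.5(82.31) = 163.6
  N₂: 1080 (inert)
  CO₂: 0 + 1(82.31) = 82.31
  H₂O: 0 + 2(82.31) = 164.6
Total out = 14.19 + 163.6 + 1080 + 82.31 + 164.6 = 1505 mol.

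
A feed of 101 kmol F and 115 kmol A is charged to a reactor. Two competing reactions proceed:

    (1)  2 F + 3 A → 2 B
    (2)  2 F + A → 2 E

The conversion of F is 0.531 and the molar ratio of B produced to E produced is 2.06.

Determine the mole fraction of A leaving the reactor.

0.34

Conversion of F: F consumed = 0.531 × 101 = 53.63 kmol = 2ξ₁ + 2ξ₂.
Selectivity: 2ξ₁ / (2ξ₂) = 2.06 → ξ₁ = 2.06 ξ₂.
Substitute: (2·2.06 + 2) ξ₂ = 53.63 → ξ₂ = 8.763 kmol, ξ₁ = 18.05 kmol.
Outlet amounts (n = n₀ + Σ ν·ξ):
  F: 101 − 2(18.05) − 2(8.763) = 47.37
  A: 115 − 3(18.05) − 1(8.763) = 52.08
  B: 0 + 2(18.05) = 36.1
  E: 0 + 2(8.763) = 17.53
Total out = 153.1 kmol; y_A = 52.08 / 153.1 = 0.3402.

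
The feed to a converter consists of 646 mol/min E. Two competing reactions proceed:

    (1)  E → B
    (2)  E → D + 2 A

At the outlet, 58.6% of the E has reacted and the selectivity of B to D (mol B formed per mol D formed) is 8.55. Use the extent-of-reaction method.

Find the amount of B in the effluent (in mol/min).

Conversion of E: E consumed = 0.586 × 646 = 378.6 mol/min = 1ξ₁ + 1ξ₂.
Selectivity: 1ξ₁ / (1ξ₂) = 8.55 → ξ₁ = 8.55 ξ₂.
Substitute: (1·8.55 + 1) ξ₂ = 378.6 → ξ₂ = 39.64 mol/min, ξ₁ = 338.9 mol/min.
Outlet amounts (n = n₀ + Σ ν·ξ):
  E: 646 − 1(338.9) − 1(39.64) = 267.4
  B: 0 + 1(338.9) = 338.9
  D: 0 + 1(39.64) = 39.64
  A: 0 + 2(39.64) = 79.28

339 mol/min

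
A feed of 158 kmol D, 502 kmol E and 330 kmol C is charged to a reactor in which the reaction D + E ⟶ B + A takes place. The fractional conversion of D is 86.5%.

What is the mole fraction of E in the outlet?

D reacted = 0.865 × 158 = 136.7 kmol; ν_D = −1, so ξ = 136.7/1 = 136.7 kmol.
Outlet amounts (n = n₀ + ν ξ):
  D: 158 − 1(136.7) = 21.33
  E: 502 − 1(136.7) = 365.3
  B: 0 + 1(136.7) = 136.7
  A: 0 + 1(136.7) = 136.7
  C: 330 (inert)
Total out = 990 kmol; y_E = 365.3 / 990 = 0.369.

0.369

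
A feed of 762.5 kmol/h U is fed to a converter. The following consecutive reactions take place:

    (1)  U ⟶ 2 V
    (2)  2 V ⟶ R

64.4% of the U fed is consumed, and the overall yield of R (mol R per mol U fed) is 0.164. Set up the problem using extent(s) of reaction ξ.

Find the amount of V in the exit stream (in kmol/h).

Conversion of U: U consumed = 1ξ₁ = 0.644 × 762.5 → ξ₁ = 491.1 kmol/h.
Yield of R: 1ξ₂ / 762.5 = 0.164 → ξ₂ = 125.1 kmol/h.
Outlet amounts (n = n₀ + Σ ν·ξ):
  U: 762.5 − 1(491.1) = 271.4
  V: 0 + 2(491.1) − 2(125.1) = 732
  R: 0 + 1(125.1) = 125.1

732 kmol/h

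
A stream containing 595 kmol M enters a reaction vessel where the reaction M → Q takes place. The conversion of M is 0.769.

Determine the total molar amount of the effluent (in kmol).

595 kmol

M reacted = 0.769 × 595 = 457.6 kmol; ν_M = −1, so ξ = 457.6/1 = 457.6 kmol.
Outlet amounts (n = n₀ + ν ξ):
  M: 595 − 1(457.6) = 137.4
  Q: 0 + 1(457.6) = 457.6
Total out = 137.4 + 457.6 = 595 kmol.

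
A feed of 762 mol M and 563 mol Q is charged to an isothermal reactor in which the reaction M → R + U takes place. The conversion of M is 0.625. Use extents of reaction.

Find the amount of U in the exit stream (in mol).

476 mol

M reacted = 0.625 × 762 = 476.2 mol; ν_M = −1, so ξ = 476.2/1 = 476.2 mol.
Outlet amounts (n = n₀ + ν ξ):
  M: 762 − 1(476.2) = 285.8
  R: 0 + 1(476.2) = 476.2
  U: 0 + 1(476.2) = 476.2
  Q: 563 (inert)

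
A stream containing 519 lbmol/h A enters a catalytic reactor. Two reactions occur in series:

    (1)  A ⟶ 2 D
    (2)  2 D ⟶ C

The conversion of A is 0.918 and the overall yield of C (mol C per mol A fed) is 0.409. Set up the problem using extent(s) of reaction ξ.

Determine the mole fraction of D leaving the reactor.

Conversion of A: A consumed = 1ξ₁ = 0.918 × 519 → ξ₁ = 476.4 lbmol/h.
Yield of C: 1ξ₂ / 519 = 0.409 → ξ₂ = 212.3 lbmol/h.
Outlet amounts (n = n₀ + Σ ν·ξ):
  A: 519 − 1(476.4) = 42.56
  D: 0 + 2(476.4) − 2(212.3) = 528.3
  C: 0 + 1(212.3) = 212.3
Total out = 783.2 lbmol/h; y_D = 528.3 / 783.2 = 0.6746.

0.675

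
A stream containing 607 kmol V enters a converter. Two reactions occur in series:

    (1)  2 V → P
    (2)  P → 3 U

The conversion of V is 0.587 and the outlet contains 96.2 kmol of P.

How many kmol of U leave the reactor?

246 kmol

Conversion of V: V consumed = 2ξ₁ = 0.587 × 607 → ξ₁ = 178.2 kmol.
P balance: n_P = 0 + 1ξ₁ − 1ξ₂ = 96.2 → ξ₂ = (1·178.2 − 96.2)/1 = 81.95 kmol.
Outlet amounts (n = n₀ + Σ ν·ξ):
  V: 607 − 2(178.2) = 250.7
  P: 0 + 1(178.2) − 1(81.95) = 96.2
  U: 0 + 3(81.95) = 245.9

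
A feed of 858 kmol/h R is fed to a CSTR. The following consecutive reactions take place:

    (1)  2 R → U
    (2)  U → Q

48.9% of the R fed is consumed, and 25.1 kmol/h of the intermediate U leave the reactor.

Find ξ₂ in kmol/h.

Conversion of R: R consumed = 2ξ₁ = 0.489 × 858 → ξ₁ = 209.8 kmol/h.
U balance: n_U = 0 + 1ξ₁ − 1ξ₂ = 25.1 → ξ₂ = (1·209.8 − 25.1)/1 = 184.7 kmol/h.
Outlet amounts (n = n₀ + Σ ν·ξ):
  R: 858 − 2(209.8) = 438.4
  U: 0 + 1(209.8) − 1(184.7) = 25.1
  Q: 0 + 1(184.7) = 184.7

ξ₂ = 185 kmol/h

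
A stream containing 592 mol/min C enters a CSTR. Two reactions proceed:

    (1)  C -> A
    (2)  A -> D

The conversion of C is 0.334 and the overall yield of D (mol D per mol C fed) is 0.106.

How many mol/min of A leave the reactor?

Conversion of C: C consumed = 1ξ₁ = 0.334 × 592 → ξ₁ = 197.7 mol/min.
Yield of D: 1ξ₂ / 592 = 0.106 → ξ₂ = 62.75 mol/min.
Outlet amounts (n = n₀ + Σ ν·ξ):
  C: 592 − 1(197.7) = 394.3
  A: 0 + 1(197.7) − 1(62.75) = 135
  D: 0 + 1(62.75) = 62.75

135 mol/min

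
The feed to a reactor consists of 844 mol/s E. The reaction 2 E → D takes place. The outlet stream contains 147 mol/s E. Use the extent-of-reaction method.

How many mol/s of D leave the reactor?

For E: n = n₀ − 2ξ → 147 = 844 − 2ξ, giving ξ = 348.5 mol/s.
Outlet amounts (n = n₀ + ν ξ):
  E: 844 − 2(348.5) = 147
  D: 0 + 1(348.5) = 348.5

348 mol/s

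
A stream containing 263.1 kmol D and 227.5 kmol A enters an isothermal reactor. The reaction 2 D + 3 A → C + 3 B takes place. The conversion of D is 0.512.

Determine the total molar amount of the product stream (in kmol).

423 kmol

D reacted = 0.512 × 263.1 = 134.7 kmol; ν_D = −2, so ξ = 134.7/2 = 67.35 kmol.
Outlet amounts (n = n₀ + ν ξ):
  D: 263.1 − 2(67.35) = 128.4
  A: 227.5 − 3(67.35) = 25.44
  C: 0 + 1(67.35) = 67.35
  B: 0 + 3(67.35) = 202.1
Total out = 128.4 + 25.44 + 67.35 + 202.1 = 423.2 kmol.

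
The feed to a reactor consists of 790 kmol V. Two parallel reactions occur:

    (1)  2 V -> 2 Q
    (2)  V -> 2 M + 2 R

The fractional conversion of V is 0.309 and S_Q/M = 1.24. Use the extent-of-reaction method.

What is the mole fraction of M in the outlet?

Conversion of V: V consumed = 0.309 × 790 = 244.1 kmol = 2ξ₁ + 1ξ₂.
Selectivity: 2ξ₁ / (2ξ₂) = 1.24 → ξ₁ = 1.24 ξ₂.
Substitute: (2·1.24 + 1) ξ₂ = 244.1 → ξ₂ = 70.15 kmol, ξ₁ = 86.98 kmol.
Outlet amounts (n = n₀ + Σ ν·ξ):
  V: 790 − 2(86.98) − 1(70.15) = 545.9
  Q: 0 + 2(86.98) = 174
  M: 0 + 2(70.15) = 140.3
  R: 0 + 2(70.15) = 140.3
Total out = 1000 kmol; y_M = 140.3 / 1000 = 0.1402.

0.14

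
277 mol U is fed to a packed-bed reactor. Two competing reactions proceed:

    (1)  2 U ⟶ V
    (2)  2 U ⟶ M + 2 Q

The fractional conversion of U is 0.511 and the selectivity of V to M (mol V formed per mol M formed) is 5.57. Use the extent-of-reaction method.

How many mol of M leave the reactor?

10.8 mol

Conversion of U: U consumed = 0.511 × 277 = 141.5 mol = 2ξ₁ + 2ξ₂.
Selectivity: 1ξ₁ / (1ξ₂) = 5.57 → ξ₁ = 5.57 ξ₂.
Substitute: (2·5.57 + 2) ξ₂ = 141.5 → ξ₂ = 10.77 mol, ξ₁ = 60 mol.
Outlet amounts (n = n₀ + Σ ν·ξ):
  U: 277 − 2(60) − 2(10.77) = 135.5
  V: 0 + 1(60) = 60
  M: 0 + 1(10.77) = 10.77
  Q: 0 + 2(10.77) = 21.54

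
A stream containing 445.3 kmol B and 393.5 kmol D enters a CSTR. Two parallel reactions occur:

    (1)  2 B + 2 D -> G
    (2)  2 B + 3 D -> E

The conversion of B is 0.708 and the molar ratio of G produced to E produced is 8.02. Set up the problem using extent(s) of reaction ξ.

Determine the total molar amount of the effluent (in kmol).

Conversion of B: B consumed = 0.708 × 445.3 = 315.3 kmol = 2ξ₁ + 2ξ₂.
Selectivity: 1ξ₁ / (1ξ₂) = 8.02 → ξ₁ = 8.02 ξ₂.
Substitute: (2·8.02 + 2) ξ₂ = 315.3 → ξ₂ = 17.48 kmol, ξ₁ = 140.2 kmol.
Outlet amounts (n = n₀ + Σ ν·ξ):
  B: 445.3 − 2(140.2) − 2(17.48) = 130
  D: 393.5 − 2(140.2) − 3(17.48) = 60.75
  G: 0 + 1(140.2) = 140.2
  E: 0 + 1(17.48) = 17.48
Total out = 130 + 60.75 + 140.2 + 17.48 = 348.4 kmol.

348 kmol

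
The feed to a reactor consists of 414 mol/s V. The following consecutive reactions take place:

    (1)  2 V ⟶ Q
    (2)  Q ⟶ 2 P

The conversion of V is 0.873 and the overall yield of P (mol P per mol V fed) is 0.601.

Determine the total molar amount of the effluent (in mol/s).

Conversion of V: V consumed = 2ξ₁ = 0.873 × 414 → ξ₁ = 180.7 mol/s.
Yield of P: 2ξ₂ / 414 = 0.601 → ξ₂ = 124.4 mol/s.
Outlet amounts (n = n₀ + Σ ν·ξ):
  V: 414 − 2(180.7) = 52.58
  Q: 0 + 1(180.7) − 1(124.4) = 56.3
  P: 0 + 2(124.4) = 248.8
Total out = 52.58 + 56.3 + 248.8 = 357.7 mol/s.

358 mol/s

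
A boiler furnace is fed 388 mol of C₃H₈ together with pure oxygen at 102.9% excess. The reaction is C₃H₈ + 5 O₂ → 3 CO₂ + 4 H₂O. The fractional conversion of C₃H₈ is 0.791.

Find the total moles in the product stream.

4630 mol

Stoichiometric O₂ = 5 × 388 = 1940 mol; O₂ fed = 1940 × 2.029 = 3936 mol.
Fuel reacted = 0.791 × 388 → ξ = 306.9 mol.
Outlet (n = n₀ + ν ξ):
  C₃H₈: 388 − 1(306.9) = 81.09
  O₂: 3936 − 5(306.9) = 2402
  CO₂: 0 + 3(306.9) = 920.7
  H₂O: 0 + 4(306.9) = 1228
Total out = 81.09 + 2402 + 920.7 + 1228 = 4631 mol.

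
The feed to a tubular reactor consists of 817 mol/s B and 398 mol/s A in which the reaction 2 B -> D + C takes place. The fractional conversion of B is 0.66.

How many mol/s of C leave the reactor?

B reacted = 0.66 × 817 = 539.2 mol/s; ν_B = −2, so ξ = 539.2/2 = 269.6 mol/s.
Outlet amounts (n = n₀ + ν ξ):
  B: 817 − 2(269.6) = 277.8
  D: 0 + 1(269.6) = 269.6
  C: 0 + 1(269.6) = 269.6
  A: 398 (inert)

270 mol/s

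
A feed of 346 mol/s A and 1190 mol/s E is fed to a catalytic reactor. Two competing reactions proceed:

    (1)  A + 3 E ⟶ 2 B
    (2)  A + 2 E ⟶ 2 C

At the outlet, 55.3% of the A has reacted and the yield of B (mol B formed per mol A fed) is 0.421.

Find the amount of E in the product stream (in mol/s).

Yield of B: 2ξ₁ / 346 = 0.421 → ξ₁ = 72.83 mol/s.
Conversion of A: 1ξ₁ + 1ξ₂ = 0.553 × 346 = 191.3 → ξ₂ = 118.5 mol/s.
Outlet amounts (n = n₀ + Σ ν·ξ):
  A: 346 − 1(72.83) − 1(118.5) = 154.7
  E: 1190 − 3(72.83) − 2(118.5) = 734.5
  B: 0 + 2(72.83) = 145.7
  C: 0 + 2(118.5) = 237

734 mol/s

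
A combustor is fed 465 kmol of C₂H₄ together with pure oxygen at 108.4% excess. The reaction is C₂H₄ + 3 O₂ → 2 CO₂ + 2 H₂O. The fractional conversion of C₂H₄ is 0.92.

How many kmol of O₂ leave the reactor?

Stoichiometric O₂ = 3 × 465 = 1395 kmol; O₂ fed = 1395 × 2.084 = 2907 kmol.
Fuel reacted = 0.92 × 465 → ξ = 427.8 kmol.
Outlet (n = n₀ + ν ξ):
  C₂H₄: 465 − 1(427.8) = 37.2
  O₂: 2907 − 3(427.8) = 1624
  CO₂: 0 + 2(427.8) = 855.6
  H₂O: 0 + 2(427.8) = 855.6

1620 kmol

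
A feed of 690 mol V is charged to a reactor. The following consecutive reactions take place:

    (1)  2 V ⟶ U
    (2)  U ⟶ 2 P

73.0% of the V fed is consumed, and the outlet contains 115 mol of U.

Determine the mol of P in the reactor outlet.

274 mol

Conversion of V: V consumed = 2ξ₁ = 0.73 × 690 → ξ₁ = 251.8 mol.
U balance: n_U = 0 + 1ξ₁ − 1ξ₂ = 115 → ξ₂ = (1·251.8 − 115)/1 = 136.8 mol.
Outlet amounts (n = n₀ + Σ ν·ξ):
  V: 690 − 2(251.8) = 186.3
  U: 0 + 1(251.8) − 1(136.8) = 115
  P: 0 + 2(136.8) = 273.7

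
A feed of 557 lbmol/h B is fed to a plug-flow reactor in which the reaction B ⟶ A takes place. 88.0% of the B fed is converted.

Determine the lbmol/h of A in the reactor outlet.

490 lbmol/h

B reacted = 0.88 × 557 = 490.2 lbmol/h; ν_B = −1, so ξ = 490.2/1 = 490.2 lbmol/h.
Outlet amounts (n = n₀ + ν ξ):
  B: 557 − 1(490.2) = 66.84
  A: 0 + 1(490.2) = 490.2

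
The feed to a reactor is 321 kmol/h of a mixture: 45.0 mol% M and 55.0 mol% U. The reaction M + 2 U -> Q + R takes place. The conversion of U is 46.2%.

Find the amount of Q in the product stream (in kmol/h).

40.8 kmol/h

U reacted = 0.462 × 176.6 = 81.57 kmol/h; ν_U = −2, so ξ = 81.57/2 = 40.78 kmol/h.
Outlet amounts (n = n₀ + ν ξ):
  M: 144.4 − 1(40.78) = 103.7
  U: 176.6 − 2(40.78) = 94.98
  Q: 0 + 1(40.78) = 40.78
  R: 0 + 1(40.78) = 40.78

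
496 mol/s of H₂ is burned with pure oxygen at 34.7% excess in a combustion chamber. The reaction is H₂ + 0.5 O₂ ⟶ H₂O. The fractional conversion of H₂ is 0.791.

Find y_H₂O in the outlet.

Stoichiometric O₂ = 0.5 × 496 = 248 mol/s; O₂ fed = 248 × 1.347 = 334.1 mol/s.
Fuel reacted = 0.791 × 496 → ξ = 392.3 mol/s.
Outlet (n = n₀ + ν ξ):
  H₂: 496 − 1(392.3) = 103.7
  O₂: 334.1 − 0.5(392.3) = 137.9
  H₂O: 0 + 1(392.3) = 392.3
Total out = 633.9 mol/s; y_H₂O = 392.3 / 633.9 = 0.6189.

0.619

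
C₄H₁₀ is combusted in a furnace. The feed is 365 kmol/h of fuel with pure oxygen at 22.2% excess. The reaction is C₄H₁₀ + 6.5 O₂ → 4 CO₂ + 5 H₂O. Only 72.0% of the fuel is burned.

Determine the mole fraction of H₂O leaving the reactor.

0.359

Stoichiometric O₂ = 6.5 × 365 = 2372 kmol/h; O₂ fed = 2372 × 1.222 = 2899 kmol/h.
Fuel reacted = 0.72 × 365 → ξ = 262.8 kmol/h.
Outlet (n = n₀ + ν ξ):
  C₄H₁₀: 365 − 1(262.8) = 102.2
  O₂: 2899 − 6.5(262.8) = 1191
  CO₂: 0 + 4(262.8) = 1051
  H₂O: 0 + 5(262.8) = 1314
Total out = 3658 kmol/h; y_H₂O = 1314 / 3658 = 0.3592.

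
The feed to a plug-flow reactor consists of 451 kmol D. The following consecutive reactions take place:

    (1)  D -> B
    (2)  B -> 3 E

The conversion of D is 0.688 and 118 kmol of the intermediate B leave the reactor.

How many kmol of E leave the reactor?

Conversion of D: D consumed = 1ξ₁ = 0.688 × 451 → ξ₁ = 310.3 kmol.
B balance: n_B = 0 + 1ξ₁ − 1ξ₂ = 118 → ξ₂ = (1·310.3 − 118)/1 = 192.3 kmol.
Outlet amounts (n = n₀ + Σ ν·ξ):
  D: 451 − 1(310.3) = 140.7
  B: 0 + 1(310.3) − 1(192.3) = 118
  E: 0 + 3(192.3) = 576.9

577 kmol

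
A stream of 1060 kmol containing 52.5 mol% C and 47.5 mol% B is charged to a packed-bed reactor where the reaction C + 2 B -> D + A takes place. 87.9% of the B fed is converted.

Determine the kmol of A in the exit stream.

221 kmol

B reacted = 0.879 × 503.5 = 442.6 kmol; ν_B = −2, so ξ = 442.6/2 = 221.3 kmol.
Outlet amounts (n = n₀ + ν ξ):
  C: 556.5 − 1(221.3) = 335.2
  B: 503.5 − 2(221.3) = 60.92
  D: 0 + 1(221.3) = 221.3
  A: 0 + 1(221.3) = 221.3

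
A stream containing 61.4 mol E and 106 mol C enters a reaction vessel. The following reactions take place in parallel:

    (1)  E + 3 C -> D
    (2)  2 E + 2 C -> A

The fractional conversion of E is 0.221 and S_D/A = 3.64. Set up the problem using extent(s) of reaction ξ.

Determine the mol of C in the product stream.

74.9 mol

Conversion of E: E consumed = 0.221 × 61.4 = 13.57 mol = 1ξ₁ + 2ξ₂.
Selectivity: 1ξ₁ / (1ξ₂) = 3.64 → ξ₁ = 3.64 ξ₂.
Substitute: (1·3.64 + 2) ξ₂ = 13.57 → ξ₂ = 2.406 mol, ξ₁ = 8.758 mol.
Outlet amounts (n = n₀ + Σ ν·ξ):
  E: 61.4 − 1(8.758) − 2(2.406) = 47.83
  C: 106 − 3(8.758) − 2(2.406) = 74.92
  D: 0 + 1(8.758) = 8.758
  A: 0 + 1(2.406) = 2.406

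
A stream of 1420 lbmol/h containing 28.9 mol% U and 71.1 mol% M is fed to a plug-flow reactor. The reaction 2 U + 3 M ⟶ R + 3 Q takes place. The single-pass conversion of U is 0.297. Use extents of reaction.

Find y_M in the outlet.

U reacted = 0.297 × 410.4 = 121.9 lbmol/h; ν_U = −2, so ξ = 121.9/2 = 60.94 lbmol/h.
Outlet amounts (n = n₀ + ν ξ):
  U: 410.4 − 2(60.94) = 288.5
  M: 1010 − 3(60.94) = 826.8
  R: 0 + 1(60.94) = 60.94
  Q: 0 + 3(60.94) = 182.8
Total out = 1359 lbmol/h; y_M = 826.8 / 1359 = 0.6084.

0.608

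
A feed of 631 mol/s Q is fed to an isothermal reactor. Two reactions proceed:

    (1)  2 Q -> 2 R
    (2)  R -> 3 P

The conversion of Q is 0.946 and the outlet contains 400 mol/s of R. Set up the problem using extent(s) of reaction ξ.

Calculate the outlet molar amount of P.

591 mol/s

Conversion of Q: Q consumed = 2ξ₁ = 0.946 × 631 → ξ₁ = 298.5 mol/s.
R balance: n_R = 0 + 2ξ₁ − 1ξ₂ = 400 → ξ₂ = (2·298.5 − 400)/1 = 196.9 mol/s.
Outlet amounts (n = n₀ + Σ ν·ξ):
  Q: 631 − 2(298.5) = 34.07
  R: 0 + 2(298.5) − 1(196.9) = 400
  P: 0 + 3(196.9) = 590.8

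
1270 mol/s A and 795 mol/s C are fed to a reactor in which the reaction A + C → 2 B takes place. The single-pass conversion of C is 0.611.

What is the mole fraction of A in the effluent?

C reacted = 0.611 × 795 = 485.7 mol/s; ν_C = −1, so ξ = 485.7/1 = 485.7 mol/s.
Outlet amounts (n = n₀ + ν ξ):
  A: 1270 − 1(485.7) = 784.3
  C: 795 − 1(485.7) = 309.3
  B: 0 + 2(485.7) = 971.5
Total out = 2065 mol/s; y_A = 784.3 / 2065 = 0.3798.

0.38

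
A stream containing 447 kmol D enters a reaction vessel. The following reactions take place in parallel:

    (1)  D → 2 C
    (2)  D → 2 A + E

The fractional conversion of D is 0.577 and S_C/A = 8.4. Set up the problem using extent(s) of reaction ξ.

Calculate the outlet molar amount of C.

461 kmol

Conversion of D: D consumed = 0.577 × 447 = 257.9 kmol = 1ξ₁ + 1ξ₂.
Selectivity: 2ξ₁ / (2ξ₂) = 8.4 → ξ₁ = 8.4 ξ₂.
Substitute: (1·8.4 + 1) ξ₂ = 257.9 → ξ₂ = 27.44 kmol, ξ₁ = 230.5 kmol.
Outlet amounts (n = n₀ + Σ ν·ξ):
  D: 447 − 1(230.5) − 1(27.44) = 189.1
  C: 0 + 2(230.5) = 461
  A: 0 + 2(27.44) = 54.88
  E: 0 + 1(27.44) = 27.44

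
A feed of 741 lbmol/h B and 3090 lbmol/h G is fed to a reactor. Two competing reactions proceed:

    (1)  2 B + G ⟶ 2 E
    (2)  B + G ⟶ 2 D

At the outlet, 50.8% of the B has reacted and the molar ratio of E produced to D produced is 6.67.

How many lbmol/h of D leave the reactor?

Conversion of B: B consumed = 0.508 × 741 = 376.4 lbmol/h = 2ξ₁ + 1ξ₂.
Selectivity: 2ξ₁ / (2ξ₂) = 6.67 → ξ₁ = 6.67 ξ₂.
Substitute: (2·6.67 + 1) ξ₂ = 376.4 → ξ₂ = 26.25 lbmol/h, ξ₁ = 175.1 lbmol/h.
Outlet amounts (n = n₀ + Σ ν·ξ):
  B: 741 − 2(175.1) − 1(26.25) = 364.6
  G: 3090 − 1(175.1) − 1(26.25) = 2889
  E: 0 + 2(175.1) = 350.2
  D: 0 + 2(26.25) = 52.5

52.5 lbmol/h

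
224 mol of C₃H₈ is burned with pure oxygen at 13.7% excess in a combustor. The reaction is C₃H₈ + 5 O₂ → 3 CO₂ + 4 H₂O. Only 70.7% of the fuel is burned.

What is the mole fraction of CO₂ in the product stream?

Stoichiometric O₂ = 5 × 224 = 1120 mol; O₂ fed = 1120 × 1.137 = 1273 mol.
Fuel reacted = 0.707 × 224 → ξ = 158.4 mol.
Outlet (n = n₀ + ν ξ):
  C₃H₈: 224 − 1(158.4) = 65.63
  O₂: 1273 − 5(158.4) = 481.6
  CO₂: 0 + 3(158.4) = 475.1
  H₂O: 0 + 4(158.4) = 633.5
Total out = 1656 mol; y_CO₂ = 475.1 / 1656 = 0.2869.

0.287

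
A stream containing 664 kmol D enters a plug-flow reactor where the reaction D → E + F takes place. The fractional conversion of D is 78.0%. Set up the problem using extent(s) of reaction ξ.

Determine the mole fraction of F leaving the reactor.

0.438

D reacted = 0.78 × 664 = 517.9 kmol; ν_D = −1, so ξ = 517.9/1 = 517.9 kmol.
Outlet amounts (n = n₀ + ν ξ):
  D: 664 − 1(517.9) = 146.1
  E: 0 + 1(517.9) = 517.9
  F: 0 + 1(517.9) = 517.9
Total out = 1182 kmol; y_F = 517.9 / 1182 = 0.4382.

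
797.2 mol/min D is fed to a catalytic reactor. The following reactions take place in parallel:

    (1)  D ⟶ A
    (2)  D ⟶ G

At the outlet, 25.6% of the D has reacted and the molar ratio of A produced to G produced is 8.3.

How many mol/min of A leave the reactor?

182 mol/min

Conversion of D: D consumed = 0.256 × 797.2 = 204.1 mol/min = 1ξ₁ + 1ξ₂.
Selectivity: 1ξ₁ / (1ξ₂) = 8.3 → ξ₁ = 8.3 ξ₂.
Substitute: (1·8.3 + 1) ξ₂ = 204.1 → ξ₂ = 21.94 mol/min, ξ₁ = 182.1 mol/min.
Outlet amounts (n = n₀ + Σ ν·ξ):
  D: 797.2 − 1(182.1) − 1(21.94) = 593.1
  A: 0 + 1(182.1) = 182.1
  G: 0 + 1(21.94) = 21.94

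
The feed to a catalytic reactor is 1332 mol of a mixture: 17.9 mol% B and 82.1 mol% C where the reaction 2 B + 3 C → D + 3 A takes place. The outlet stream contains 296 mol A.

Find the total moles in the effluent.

1230 mol

For A: n = n₀ + 3ξ → 296 = 0 + 3ξ, giving ξ = 98.67 mol.
Outlet amounts (n = n₀ + ν ξ):
  B: 238.4 − 2(98.67) = 41.09
  C: 1094 − 3(98.67) = 797.6
  D: 0 + 1(98.67) = 98.67
  A: 0 + 3(98.67) = 296
Total out = 41.09 + 797.6 + 98.67 + 296 = 1233 mol.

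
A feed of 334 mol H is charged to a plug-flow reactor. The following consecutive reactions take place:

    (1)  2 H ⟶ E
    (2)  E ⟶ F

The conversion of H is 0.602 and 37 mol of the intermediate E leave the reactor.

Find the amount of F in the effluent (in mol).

Conversion of H: H consumed = 2ξ₁ = 0.602 × 334 → ξ₁ = 100.5 mol.
E balance: n_E = 0 + 1ξ₁ − 1ξ₂ = 37 → ξ₂ = (1·100.5 − 37)/1 = 63.53 mol.
Outlet amounts (n = n₀ + Σ ν·ξ):
  H: 334 − 2(100.5) = 132.9
  E: 0 + 1(100.5) − 1(63.53) = 37
  F: 0 + 1(63.53) = 63.53

63.5 mol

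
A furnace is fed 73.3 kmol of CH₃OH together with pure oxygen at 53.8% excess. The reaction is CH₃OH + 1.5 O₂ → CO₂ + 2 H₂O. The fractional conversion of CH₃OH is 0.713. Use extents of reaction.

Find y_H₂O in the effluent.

0.389

Stoichiometric O₂ = 1.5 × 73.3 = 109.9 kmol; O₂ fed = 109.9 × 1.538 = 169.1 kmol.
Fuel reacted = 0.713 × 73.3 → ξ = 52.26 kmol.
Outlet (n = n₀ + ν ξ):
  CH₃OH: 73.3 − 1(52.26) = 21.04
  O₂: 169.1 − 1.5(52.26) = 90.71
  CO₂: 0 + 1(52.26) = 52.26
  H₂O: 0 + 2(52.26) = 104.5
Total out = 268.5 kmol; y_H₂O = 104.5 / 268.5 = 0.3892.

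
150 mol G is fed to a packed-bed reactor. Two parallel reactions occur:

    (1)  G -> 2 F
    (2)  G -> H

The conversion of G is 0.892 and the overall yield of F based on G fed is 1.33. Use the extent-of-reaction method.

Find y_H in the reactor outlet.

Yield of F: 2ξ₁ / 150 = 1.33 → ξ₁ = 99.75 mol.
Conversion of G: 1ξ₁ + 1ξ₂ = 0.892 × 150 = 133.8 → ξ₂ = 34.05 mol.
Outlet amounts (n = n₀ + Σ ν·ξ):
  G: 150 − 1(99.75) − 1(34.05) = 16.2
  F: 0 + 2(99.75) = 199.5
  H: 0 + 1(34.05) = 34.05
Total out = 249.8 mol; y_H = 34.05 / 249.8 = 0.1363.

0.136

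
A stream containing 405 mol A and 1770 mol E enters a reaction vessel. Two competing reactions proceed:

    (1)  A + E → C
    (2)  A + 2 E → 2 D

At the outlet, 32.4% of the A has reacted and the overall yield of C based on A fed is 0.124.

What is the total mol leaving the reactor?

2040 mol

Yield of C: 1ξ₁ / 405 = 0.124 → ξ₁ = 50.22 mol.
Conversion of A: 1ξ₁ + 1ξ₂ = 0.324 × 405 = 131.2 → ξ₂ = 81 mol.
Outlet amounts (n = n₀ + Σ ν·ξ):
  A: 405 − 1(50.22) − 1(81) = 273.8
  E: 1770 − 1(50.22) − 2(81) = 1558
  C: 0 + 1(50.22) = 50.22
  D: 0 + 2(81) = 162
Total out = 273.8 + 1558 + 50.22 + 162 = 2044 mol.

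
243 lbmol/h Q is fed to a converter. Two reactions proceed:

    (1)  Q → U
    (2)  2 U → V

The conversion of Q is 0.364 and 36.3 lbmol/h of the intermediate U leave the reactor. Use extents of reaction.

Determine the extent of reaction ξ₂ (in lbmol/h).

Conversion of Q: Q consumed = 1ξ₁ = 0.364 × 243 → ξ₁ = 88.45 lbmol/h.
U balance: n_U = 0 + 1ξ₁ − 2ξ₂ = 36.3 → ξ₂ = (1·88.45 − 36.3)/2 = 26.08 lbmol/h.
Outlet amounts (n = n₀ + Σ ν·ξ):
  Q: 243 − 1(88.45) = 154.5
  U: 0 + 1(88.45) − 2(26.08) = 36.3
  V: 0 + 1(26.08) = 26.08

ξ₂ = 26.1 lbmol/h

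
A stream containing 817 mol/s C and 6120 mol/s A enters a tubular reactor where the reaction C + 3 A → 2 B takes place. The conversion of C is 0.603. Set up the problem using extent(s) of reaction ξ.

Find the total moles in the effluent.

5950 mol/s

C reacted = 0.603 × 817 = 492.7 mol/s; ν_C = −1, so ξ = 492.7/1 = 492.7 mol/s.
Outlet amounts (n = n₀ + ν ξ):
  C: 817 − 1(492.7) = 324.3
  A: 6120 − 3(492.7) = 4642
  B: 0 + 2(492.7) = 985.3
Total out = 324.3 + 4642 + 985.3 = 5952 mol/s.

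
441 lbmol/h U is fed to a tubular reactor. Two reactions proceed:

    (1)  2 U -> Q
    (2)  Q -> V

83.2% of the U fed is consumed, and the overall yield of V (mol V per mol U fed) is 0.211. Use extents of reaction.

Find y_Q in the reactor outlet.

0.351

Conversion of U: U consumed = 2ξ₁ = 0.832 × 441 → ξ₁ = 183.5 lbmol/h.
Yield of V: 1ξ₂ / 441 = 0.211 → ξ₂ = 93.05 lbmol/h.
Outlet amounts (n = n₀ + Σ ν·ξ):
  U: 441 − 2(183.5) = 74.09
  Q: 0 + 1(183.5) − 1(93.05) = 90.4
  V: 0 + 1(93.05) = 93.05
Total out = 257.5 lbmol/h; y_Q = 90.4 / 257.5 = 0.351.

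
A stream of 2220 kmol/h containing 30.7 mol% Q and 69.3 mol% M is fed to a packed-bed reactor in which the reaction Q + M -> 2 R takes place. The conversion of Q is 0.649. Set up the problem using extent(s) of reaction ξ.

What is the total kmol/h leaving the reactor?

Q reacted = 0.649 × 681.5 = 442.3 kmol/h; ν_Q = −1, so ξ = 442.3/1 = 442.3 kmol/h.
Outlet amounts (n = n₀ + ν ξ):
  Q: 681.5 − 1(442.3) = 239.2
  M: 1538 − 1(442.3) = 1096
  R: 0 + 2(442.3) = 884.6
Total out = 239.2 + 1096 + 884.6 = 2220 kmol/h.

2220 kmol/h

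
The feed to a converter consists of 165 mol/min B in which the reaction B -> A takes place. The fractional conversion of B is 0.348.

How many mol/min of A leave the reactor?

57.4 mol/min

B reacted = 0.348 × 165 = 57.42 mol/min; ν_B = −1, so ξ = 57.42/1 = 57.42 mol/min.
Outlet amounts (n = n₀ + ν ξ):
  B: 165 − 1(57.42) = 107.6
  A: 0 + 1(57.42) = 57.42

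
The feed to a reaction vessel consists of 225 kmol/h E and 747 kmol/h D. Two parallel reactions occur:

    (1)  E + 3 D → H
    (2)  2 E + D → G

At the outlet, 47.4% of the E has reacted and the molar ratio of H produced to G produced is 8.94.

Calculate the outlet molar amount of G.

9.75 kmol/h

Conversion of E: E consumed = 0.474 × 225 = 106.6 kmol/h = 1ξ₁ + 2ξ₂.
Selectivity: 1ξ₁ / (1ξ₂) = 8.94 → ξ₁ = 8.94 ξ₂.
Substitute: (1·8.94 + 2) ξ₂ = 106.6 → ξ₂ = 9.749 kmol/h, ξ₁ = 87.15 kmol/h.
Outlet amounts (n = n₀ + Σ ν·ξ):
  E: 225 − 1(87.15) − 2(9.749) = 118.4
  D: 747 − 3(87.15) − 1(9.749) = 475.8
  H: 0 + 1(87.15) = 87.15
  G: 0 + 1(9.749) = 9.749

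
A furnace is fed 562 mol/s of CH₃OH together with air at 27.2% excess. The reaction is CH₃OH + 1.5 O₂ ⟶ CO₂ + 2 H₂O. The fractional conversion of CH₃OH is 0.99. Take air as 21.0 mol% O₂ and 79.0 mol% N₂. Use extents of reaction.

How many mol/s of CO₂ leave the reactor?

556 mol/s

Stoichiometric O₂ = 1.5 × 562 = 843 mol/s; O₂ fed = 843 × 1.272 = 1072 mol/s.
N₂ fed = 1072 × 79/21 = 4034 mol/s.
Fuel reacted = 0.99 × 562 → ξ = 556.4 mol/s.
Outlet (n = n₀ + ν ξ):
  CH₃OH: 562 − 1(556.4) = 5.62
  O₂: 1072 − 1.5(556.4) = 237.7
  N₂: 4034 (inert)
  CO₂: 0 + 1(556.4) = 556.4
  H₂O: 0 + 2(556.4) = 1113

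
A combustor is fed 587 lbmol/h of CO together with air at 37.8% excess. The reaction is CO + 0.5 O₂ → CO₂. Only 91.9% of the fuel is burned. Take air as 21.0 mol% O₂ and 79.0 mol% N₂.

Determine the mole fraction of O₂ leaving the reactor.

Stoichiometric O₂ = 0.5 × 587 = 293.5 lbmol/h; O₂ fed = 293.5 × 1.378 = 404.4 lbmol/h.
N₂ fed = 404.4 × 79/21 = 1521 lbmol/h.
Fuel reacted = 0.919 × 587 → ξ = 539.5 lbmol/h.
Outlet (n = n₀ + ν ξ):
  CO: 587 − 1(539.5) = 47.55
  O₂: 404.4 − 0.5(539.5) = 134.7
  N₂: 1521 (inert)
  CO₂: 0 + 1(539.5) = 539.5
Total out = 2243 lbmol/h; y_O₂ = 134.7 / 2243 = 0.06006.

0.0601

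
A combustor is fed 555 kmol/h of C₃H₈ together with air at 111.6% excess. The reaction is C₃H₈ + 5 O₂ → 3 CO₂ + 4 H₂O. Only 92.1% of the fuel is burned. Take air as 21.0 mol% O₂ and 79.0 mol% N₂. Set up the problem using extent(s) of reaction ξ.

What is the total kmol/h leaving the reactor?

Stoichiometric O₂ = 5 × 555 = 2775 kmol/h; O₂ fed = 2775 × 2.116 = 5872 kmol/h.
N₂ fed = 5872 × 79/21 = 22090 kmol/h.
Fuel reacted = 0.921 × 555 → ξ = 511.2 kmol/h.
Outlet (n = n₀ + ν ξ):
  C₃H₈: 555 − 1(511.2) = 43.84
  O₂: 5872 − 5(511.2) = 3316
  N₂: 22090 (inert)
  CO₂: 0 + 3(511.2) = 1533
  H₂O: 0 + 4(511.2) = 2045
Total out = 43.84 + 3316 + 22090 + 1533 + 2045 = 29030 kmol/h.

29000 kmol/h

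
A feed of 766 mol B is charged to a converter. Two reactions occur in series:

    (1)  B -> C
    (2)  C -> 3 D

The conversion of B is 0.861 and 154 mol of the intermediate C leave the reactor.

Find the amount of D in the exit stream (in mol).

1520 mol

Conversion of B: B consumed = 1ξ₁ = 0.861 × 766 → ξ₁ = 659.5 mol.
C balance: n_C = 0 + 1ξ₁ − 1ξ₂ = 154 → ξ₂ = (1·659.5 − 154)/1 = 505.5 mol.
Outlet amounts (n = n₀ + Σ ν·ξ):
  B: 766 − 1(659.5) = 106.5
  C: 0 + 1(659.5) − 1(505.5) = 154
  D: 0 + 3(505.5) = 1517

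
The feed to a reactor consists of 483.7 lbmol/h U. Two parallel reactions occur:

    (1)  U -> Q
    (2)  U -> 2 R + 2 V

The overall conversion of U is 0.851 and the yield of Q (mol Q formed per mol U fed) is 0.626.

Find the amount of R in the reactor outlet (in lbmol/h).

Yield of Q: 1ξ₁ / 483.7 = 0.626 → ξ₁ = 302.8 lbmol/h.
Conversion of U: 1ξ₁ + 1ξ₂ = 0.851 × 483.7 = 411.6 → ξ₂ = 108.8 lbmol/h.
Outlet amounts (n = n₀ + Σ ν·ξ):
  U: 483.7 − 1(302.8) − 1(108.8) = 72.07
  Q: 0 + 1(302.8) = 302.8
  R: 0 + 2(108.8) = 217.7
  V: 0 + 2(108.8) = 217.7

218 lbmol/h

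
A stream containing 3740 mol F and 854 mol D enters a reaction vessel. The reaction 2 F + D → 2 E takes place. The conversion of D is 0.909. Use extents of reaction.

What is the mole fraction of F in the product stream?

0.573

D reacted = 0.909 × 854 = 776.3 mol; ν_D = −1, so ξ = 776.3/1 = 776.3 mol.
Outlet amounts (n = n₀ + ν ξ):
  F: 3740 − 2(776.3) = 2187
  D: 854 − 1(776.3) = 77.71
  E: 0 + 2(776.3) = 1553
Total out = 3818 mol; y_F = 2187 / 3818 = 0.573.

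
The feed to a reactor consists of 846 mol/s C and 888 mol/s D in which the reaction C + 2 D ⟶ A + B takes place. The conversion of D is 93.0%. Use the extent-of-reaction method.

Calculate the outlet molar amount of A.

D reacted = 0.93 × 888 = 825.8 mol/s; ν_D = −2, so ξ = 825.8/2 = 412.9 mol/s.
Outlet amounts (n = n₀ + ν ξ):
  C: 846 − 1(412.9) = 433.1
  D: 888 − 2(412.9) = 62.16
  A: 0 + 1(412.9) = 412.9
  B: 0 + 1(412.9) = 412.9

413 mol/s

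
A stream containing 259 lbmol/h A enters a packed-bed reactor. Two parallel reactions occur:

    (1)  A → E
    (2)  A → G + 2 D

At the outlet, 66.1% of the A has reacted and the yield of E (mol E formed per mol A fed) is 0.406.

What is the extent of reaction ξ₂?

ξ₂ = 66 lbmol/h

Yield of E: 1ξ₁ / 259 = 0.406 → ξ₁ = 105.2 lbmol/h.
Conversion of A: 1ξ₁ + 1ξ₂ = 0.661 × 259 = 171.2 → ξ₂ = 66.05 lbmol/h.
Outlet amounts (n = n₀ + Σ ν·ξ):
  A: 259 − 1(105.2) − 1(66.05) = 87.8
  E: 0 + 1(105.2) = 105.2
  G: 0 + 1(66.05) = 66.05
  D: 0 + 2(66.05) = 132.1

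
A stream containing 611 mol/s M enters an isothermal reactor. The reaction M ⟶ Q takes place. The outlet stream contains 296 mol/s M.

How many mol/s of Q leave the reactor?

For M: n = n₀ − 1ξ → 296 = 611 − 1ξ, giving ξ = 315 mol/s.
Outlet amounts (n = n₀ + ν ξ):
  M: 611 − 1(315) = 296
  Q: 0 + 1(315) = 315

315 mol/s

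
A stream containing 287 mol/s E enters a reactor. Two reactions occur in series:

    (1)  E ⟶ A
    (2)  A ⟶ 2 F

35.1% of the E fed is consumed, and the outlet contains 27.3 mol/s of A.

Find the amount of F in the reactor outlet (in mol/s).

Conversion of E: E consumed = 1ξ₁ = 0.351 × 287 → ξ₁ = 100.7 mol/s.
A balance: n_A = 0 + 1ξ₁ − 1ξ₂ = 27.3 → ξ₂ = (1·100.7 − 27.3)/1 = 73.44 mol/s.
Outlet amounts (n = n₀ + Σ ν·ξ):
  E: 287 − 1(100.7) = 186.3
  A: 0 + 1(100.7) − 1(73.44) = 27.3
  F: 0 + 2(73.44) = 146.9

147 mol/s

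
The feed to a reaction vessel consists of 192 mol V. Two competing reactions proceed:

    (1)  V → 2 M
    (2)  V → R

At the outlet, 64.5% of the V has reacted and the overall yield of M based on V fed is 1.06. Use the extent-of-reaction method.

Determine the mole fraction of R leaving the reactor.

Yield of M: 2ξ₁ / 192 = 1.06 → ξ₁ = 101.8 mol.
Conversion of V: 1ξ₁ + 1ξ₂ = 0.645 × 192 = 123.8 → ξ₂ = 22.08 mol.
Outlet amounts (n = n₀ + Σ ν·ξ):
  V: 192 − 1(101.8) − 1(22.08) = 68.16
  M: 0 + 2(101.8) = 203.5
  R: 0 + 1(22.08) = 22.08
Total out = 293.8 mol; y_R = 22.08 / 293.8 = 0.07516.

0.0752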